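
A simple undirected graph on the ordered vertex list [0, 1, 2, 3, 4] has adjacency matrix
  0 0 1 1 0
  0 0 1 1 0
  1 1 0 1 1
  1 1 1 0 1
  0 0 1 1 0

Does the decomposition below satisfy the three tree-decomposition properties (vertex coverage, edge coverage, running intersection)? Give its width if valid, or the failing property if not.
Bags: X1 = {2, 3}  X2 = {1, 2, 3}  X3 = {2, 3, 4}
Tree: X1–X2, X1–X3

A tree decomposition must satisfy three properties: every vertex lies in some bag; for every edge, both endpoints lie together in some bag; and for every vertex, the bags containing it form a connected subtree. Here vertex 0 appears in no bag, so the decomposition is invalid.

No — vertex 0 appears in no bag.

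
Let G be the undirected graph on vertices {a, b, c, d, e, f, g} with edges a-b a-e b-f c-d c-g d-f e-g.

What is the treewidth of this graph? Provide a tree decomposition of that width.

Treewidth 2.
One such decomposition:
Bags: B1 = {c, e, g}  B2 = {c, d, e}  B3 = {d, e, f}  B4 = {b, e, f}  B5 = {a, b, e}
Tree: B1–B2, B2–B3, B3–B4, B4–B5

Each bag holds 3 vertices, so the decomposition has width 2, which upper-bounds the treewidth. Since e–g–c–d–f–b–a–e is a cycle in G, G is not acyclic. Forests are exactly the graphs of treewidth ≤ 1, so tw(G) ≥ 2. The upper and lower bounds meet at 2, so that is the treewidth.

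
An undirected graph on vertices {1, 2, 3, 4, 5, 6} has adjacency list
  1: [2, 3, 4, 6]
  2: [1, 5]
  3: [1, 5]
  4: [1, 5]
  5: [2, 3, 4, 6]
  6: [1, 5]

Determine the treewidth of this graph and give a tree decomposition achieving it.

Treewidth 2.
Bags: B1 = {1, 3, 5}  B2 = {1, 2, 5}  B3 = {1, 4, 5}  B4 = {1, 5, 6}
Tree: B1–B2, B2–B3, B3–B4

The largest bag has 3 vertices, giving width 2; this decomposition certifies tw(G) ≤ 2. For the lower bound, G contains the cycle 5–3–1–2–5, so G is not a forest; only forests have treewidth ≤ 1, hence tw(G) ≥ 2. The upper and lower bounds meet at 2, so that is the treewidth.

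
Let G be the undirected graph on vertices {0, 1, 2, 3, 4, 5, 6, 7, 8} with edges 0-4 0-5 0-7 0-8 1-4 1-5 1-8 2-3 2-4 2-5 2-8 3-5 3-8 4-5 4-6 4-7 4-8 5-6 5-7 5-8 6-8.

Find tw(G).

A width-3 tree decomposition is:
Bags: B1 = {0, 4, 5, 7}  B2 = {0, 4, 5, 8}  B3 = {1, 4, 5, 8}  B4 = {2, 4, 5, 8}  B5 = {4, 5, 6, 8}  B6 = {2, 3, 5, 8}
Tree: B1–B2, B2–B3, B2–B4, B3–B5, B4–B6
The largest bag has 4 vertices, giving width 3; this decomposition certifies tw(G) ≤ 3. Conversely, {2, 3, 5, 8} is a clique of size 4, and the vertices of any clique must share a bag in every tree decomposition; so some bag has ≥ 4 vertices and tw(G) ≥ 3. Combining the bounds, tw(G) = 3.

3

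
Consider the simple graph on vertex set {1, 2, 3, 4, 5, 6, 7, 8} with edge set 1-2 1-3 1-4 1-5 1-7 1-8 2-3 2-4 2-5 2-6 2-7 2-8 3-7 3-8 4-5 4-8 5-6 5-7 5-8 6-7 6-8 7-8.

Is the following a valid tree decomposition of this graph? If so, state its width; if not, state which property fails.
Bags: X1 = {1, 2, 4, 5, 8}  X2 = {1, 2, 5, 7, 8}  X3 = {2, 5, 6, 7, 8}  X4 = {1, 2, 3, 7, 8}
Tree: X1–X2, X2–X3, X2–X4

Checking the three conditions: (i) the bags cover all of {1, 2, 3, 4, 5, 6, 7, 8}; (ii) for each edge, some bag contains both endpoints; (iii) the bags containing any fixed vertex form a subtree. All hold, so the decomposition is valid with width 5 − 1 = 4.

Yes; width 4.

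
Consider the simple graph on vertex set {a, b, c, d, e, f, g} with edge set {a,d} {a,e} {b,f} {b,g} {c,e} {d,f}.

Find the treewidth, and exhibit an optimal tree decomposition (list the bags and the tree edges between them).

Treewidth 1.
Bags: B1 = {b, g}  B2 = {b, f}  B3 = {d, f}  B4 = {a, d}  B5 = {a, e}  B6 = {c, e}
Tree: B1–B2, B2–B3, B3–B4, B4–B5, B5–B6

Each bag holds 2 vertices, so the decomposition has width 1, which upper-bounds the treewidth. Since G has at least one edge (e.g. g–b), it is not an edgeless graph, so tw(G) ≥ 1. Combining the bounds, tw(G) = 1.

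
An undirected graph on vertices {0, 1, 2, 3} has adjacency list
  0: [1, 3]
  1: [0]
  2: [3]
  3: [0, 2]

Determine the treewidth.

A width-1 tree decomposition is:
Bags: B1 = {2, 3}  B2 = {0, 3}  B3 = {0, 1}
Tree: B1–B2, B2–B3
Every bag has size at most 2, so the width is 2 − 1 = 1 and tw(G) ≤ 1. Since G has at least one edge (e.g. 2–3), it is not an edgeless graph, so tw(G) ≥ 1. Hence tw(G) = 1 exactly.

1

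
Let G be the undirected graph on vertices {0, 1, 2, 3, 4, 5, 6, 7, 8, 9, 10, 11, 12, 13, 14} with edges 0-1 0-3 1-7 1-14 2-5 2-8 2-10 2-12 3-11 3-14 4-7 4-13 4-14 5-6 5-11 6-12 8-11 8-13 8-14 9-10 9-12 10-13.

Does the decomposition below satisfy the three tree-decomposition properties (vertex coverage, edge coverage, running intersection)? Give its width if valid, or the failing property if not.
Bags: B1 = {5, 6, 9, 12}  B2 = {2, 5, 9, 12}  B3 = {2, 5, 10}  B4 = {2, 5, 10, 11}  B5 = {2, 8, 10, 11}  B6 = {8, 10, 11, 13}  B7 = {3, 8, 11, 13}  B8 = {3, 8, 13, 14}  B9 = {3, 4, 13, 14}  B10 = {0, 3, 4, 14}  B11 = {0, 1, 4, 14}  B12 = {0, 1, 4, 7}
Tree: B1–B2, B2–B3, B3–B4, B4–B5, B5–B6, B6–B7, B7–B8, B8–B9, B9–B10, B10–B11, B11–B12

No — edge (9,10) lies in no bag.

A tree decomposition must satisfy three properties: every vertex lies in some bag; for every edge, both endpoints lie together in some bag; and for every vertex, the bags containing it form a connected subtree. Here edge (9,10) lies in no bag, so the decomposition is invalid.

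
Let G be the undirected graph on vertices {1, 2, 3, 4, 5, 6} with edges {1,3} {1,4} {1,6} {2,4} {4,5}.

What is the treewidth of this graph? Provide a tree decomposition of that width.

Treewidth 1.
One such decomposition:
Bags: B1 = {2, 4}  B2 = {1, 4}  B3 = {1, 3}  B4 = {4, 5}  B5 = {1, 6}
Tree: B1–B2, B2–B3, B2–B4, B3–B5

The largest bag has 2 vertices, giving width 1; this decomposition certifies tw(G) ≤ 1. Any graph with an edge has treewidth ≥ 1, and G has the edge 2–4. Hence tw(G) = 1 exactly.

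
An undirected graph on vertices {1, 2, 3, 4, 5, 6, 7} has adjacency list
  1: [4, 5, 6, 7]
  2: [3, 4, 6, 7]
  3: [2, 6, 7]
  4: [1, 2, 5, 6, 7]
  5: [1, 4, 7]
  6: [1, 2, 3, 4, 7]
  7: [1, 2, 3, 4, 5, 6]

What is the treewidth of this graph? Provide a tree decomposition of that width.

Every bag has size at most 4, so the width is 4 − 1 = 3 and tw(G) ≤ 3. On the other hand G contains the 4-clique {2, 3, 6, 7}. A clique must lie in a single bag of any decomposition, so no decomposition can have width below 3. Combining the bounds, tw(G) = 3.

Treewidth 3.
One optimal decomposition is:
Bags: B1 = {1, 4, 6, 7}  B2 = {1, 4, 5, 7}  B3 = {2, 4, 6, 7}  B4 = {2, 3, 6, 7}
Tree: B1–B2, B1–B3, B3–B4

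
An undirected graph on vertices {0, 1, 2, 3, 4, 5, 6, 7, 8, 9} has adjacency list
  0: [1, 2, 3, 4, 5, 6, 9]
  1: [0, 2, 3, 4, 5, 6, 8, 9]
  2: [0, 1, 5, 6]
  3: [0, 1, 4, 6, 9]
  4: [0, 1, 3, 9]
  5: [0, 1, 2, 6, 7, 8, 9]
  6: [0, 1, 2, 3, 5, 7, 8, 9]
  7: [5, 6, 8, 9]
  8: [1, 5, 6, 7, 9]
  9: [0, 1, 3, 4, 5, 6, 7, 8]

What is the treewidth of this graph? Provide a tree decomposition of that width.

Treewidth 4.
One optimal decomposition is:
Bags: B1 = {0, 1, 5, 6, 9}  B2 = {0, 1, 3, 6, 9}  B3 = {1, 5, 6, 8, 9}  B4 = {5, 6, 7, 8, 9}  B5 = {0, 1, 2, 5, 6}  B6 = {0, 1, 3, 4, 9}
Tree: B1–B2, B1–B3, B3–B4, B1–B5, B2–B6

Each bag holds 5 vertices, so the decomposition has width 4, which upper-bounds the treewidth. For the lower bound, the 5 vertices {0, 1, 3, 4, 9} are pairwise adjacent, and any tree decomposition puts a clique entirely inside one bag — forcing width ≥ 4. Combining the bounds, tw(G) = 4.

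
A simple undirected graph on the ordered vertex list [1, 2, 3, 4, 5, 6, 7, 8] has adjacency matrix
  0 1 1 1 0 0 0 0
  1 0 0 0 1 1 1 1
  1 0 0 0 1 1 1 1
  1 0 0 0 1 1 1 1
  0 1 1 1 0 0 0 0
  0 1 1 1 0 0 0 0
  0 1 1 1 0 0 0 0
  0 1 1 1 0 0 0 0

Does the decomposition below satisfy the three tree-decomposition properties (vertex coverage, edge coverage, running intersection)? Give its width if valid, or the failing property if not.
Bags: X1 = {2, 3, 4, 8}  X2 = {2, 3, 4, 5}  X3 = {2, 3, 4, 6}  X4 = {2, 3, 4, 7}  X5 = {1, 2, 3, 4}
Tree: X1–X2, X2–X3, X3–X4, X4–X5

Yes; width 3.

Vertex coverage: the bags together contain {1, 2, 3, 4, 5, 6, 7, 8}, the full vertex set. Edge coverage: each edge of G has both endpoints in at least one bag. Running intersection: for every vertex, the bags containing it form a connected subtree. All three properties hold, so this is a valid tree decomposition of width max|bag| − 1 = 3, and hence tw(G) ≤ 3.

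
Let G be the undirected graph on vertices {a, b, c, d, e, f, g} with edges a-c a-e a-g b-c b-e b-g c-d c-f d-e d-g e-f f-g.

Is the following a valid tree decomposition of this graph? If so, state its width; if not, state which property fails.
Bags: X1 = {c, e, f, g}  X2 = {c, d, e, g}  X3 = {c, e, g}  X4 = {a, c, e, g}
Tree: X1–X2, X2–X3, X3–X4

No — vertex b appears in no bag.

A tree decomposition must satisfy three properties: every vertex lies in some bag; for every edge, both endpoints lie together in some bag; and for every vertex, the bags containing it form a connected subtree. Here vertex b appears in no bag, so the decomposition is invalid.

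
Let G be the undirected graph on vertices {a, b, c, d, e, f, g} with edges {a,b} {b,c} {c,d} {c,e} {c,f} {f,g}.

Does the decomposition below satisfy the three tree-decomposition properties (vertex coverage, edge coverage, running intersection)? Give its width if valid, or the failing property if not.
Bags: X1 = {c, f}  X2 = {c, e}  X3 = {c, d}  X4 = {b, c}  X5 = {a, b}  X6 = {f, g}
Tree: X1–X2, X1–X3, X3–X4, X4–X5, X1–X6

Yes; width 1.

Checking the three conditions: (i) the bags cover all of {a, b, c, d, e, f, g}; (ii) for each edge, some bag contains both endpoints; (iii) the bags containing any fixed vertex form a subtree. All hold, so the decomposition is valid with width 2 − 1 = 1.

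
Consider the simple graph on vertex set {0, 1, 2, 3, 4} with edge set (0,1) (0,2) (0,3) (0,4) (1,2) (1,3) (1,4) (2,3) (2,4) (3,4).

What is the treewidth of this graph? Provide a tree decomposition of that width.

Treewidth 4.
Bags: B1 = {0, 1, 2, 3, 4}
Tree: (single bag)

With just one bag of size 5, the width is 5 − 1 = 4, so tw(G) ≤ 4. On the other hand G contains the 5-clique {0, 1, 2, 3, 4}. A clique must lie in a single bag of any decomposition, so no decomposition can have width below 4. Combining the bounds, tw(G) = 4.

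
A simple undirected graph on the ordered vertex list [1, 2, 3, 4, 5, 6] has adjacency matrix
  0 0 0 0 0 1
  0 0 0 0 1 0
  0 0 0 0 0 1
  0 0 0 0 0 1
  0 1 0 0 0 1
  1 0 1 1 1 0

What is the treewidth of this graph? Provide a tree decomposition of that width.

The largest bag has 2 vertices, giving width 1; this decomposition certifies tw(G) ≤ 1. G has an edge, so its treewidth is at least 1. Combining the bounds, tw(G) = 1.

Treewidth 1.
One such decomposition:
Bags: B1 = {2, 5}  B2 = {5, 6}  B3 = {1, 6}  B4 = {3, 6}  B5 = {4, 6}
Tree: B1–B2, B2–B3, B2–B4, B2–B5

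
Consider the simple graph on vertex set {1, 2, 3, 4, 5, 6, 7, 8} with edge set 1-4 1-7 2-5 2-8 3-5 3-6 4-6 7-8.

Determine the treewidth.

A width-2 tree decomposition is:
Bags: B1 = {1, 4, 6}  B2 = {1, 3, 6}  B3 = {1, 3, 5}  B4 = {1, 2, 5}  B5 = {1, 2, 8}  B6 = {1, 7, 8}
Tree: B1–B2, B2–B3, B3–B4, B4–B5, B5–B6
The largest bag has 3 vertices, giving width 2; this decomposition certifies tw(G) ≤ 2. The edges 1–4–6–3–5–2–8–7–1 form a cycle, so G is not a tree and its treewidth is at least 2. Hence tw(G) = 2 exactly.

2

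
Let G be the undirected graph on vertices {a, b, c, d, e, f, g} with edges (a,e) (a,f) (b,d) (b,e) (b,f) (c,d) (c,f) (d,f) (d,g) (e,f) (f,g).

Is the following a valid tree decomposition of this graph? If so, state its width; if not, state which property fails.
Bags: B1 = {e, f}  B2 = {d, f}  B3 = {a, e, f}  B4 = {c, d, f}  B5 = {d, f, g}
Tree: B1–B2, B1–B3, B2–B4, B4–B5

No — vertex b appears in no bag.

A tree decomposition must satisfy three properties: every vertex lies in some bag; for every edge, both endpoints lie together in some bag; and for every vertex, the bags containing it form a connected subtree. Here vertex b appears in no bag, so the decomposition is invalid.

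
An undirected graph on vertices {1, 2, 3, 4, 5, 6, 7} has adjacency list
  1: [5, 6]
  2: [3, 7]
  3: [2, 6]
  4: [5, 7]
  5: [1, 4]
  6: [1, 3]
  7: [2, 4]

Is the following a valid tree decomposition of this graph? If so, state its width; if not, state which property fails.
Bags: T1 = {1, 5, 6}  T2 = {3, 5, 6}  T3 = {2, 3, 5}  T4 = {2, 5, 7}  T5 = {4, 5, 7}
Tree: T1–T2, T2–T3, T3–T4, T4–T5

Yes; width 2.

Checking the three conditions: (i) the bags cover all of {1, 2, 3, 4, 5, 6, 7}; (ii) for each edge, some bag contains both endpoints; (iii) the bags containing any fixed vertex form a subtree. All hold, so the decomposition is valid with width 3 − 1 = 2.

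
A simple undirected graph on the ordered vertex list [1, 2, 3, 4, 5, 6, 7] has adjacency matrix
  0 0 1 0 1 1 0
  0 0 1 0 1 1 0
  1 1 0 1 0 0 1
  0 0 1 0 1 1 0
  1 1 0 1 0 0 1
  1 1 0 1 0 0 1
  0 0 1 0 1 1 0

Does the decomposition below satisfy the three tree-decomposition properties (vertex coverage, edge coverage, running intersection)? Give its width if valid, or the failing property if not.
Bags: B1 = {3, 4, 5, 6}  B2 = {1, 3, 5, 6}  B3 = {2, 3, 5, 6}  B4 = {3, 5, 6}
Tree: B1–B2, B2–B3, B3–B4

A tree decomposition must satisfy three properties: every vertex lies in some bag; for every edge, both endpoints lie together in some bag; and for every vertex, the bags containing it form a connected subtree. Here vertex 7 appears in no bag, so the decomposition is invalid.

No — vertex 7 appears in no bag.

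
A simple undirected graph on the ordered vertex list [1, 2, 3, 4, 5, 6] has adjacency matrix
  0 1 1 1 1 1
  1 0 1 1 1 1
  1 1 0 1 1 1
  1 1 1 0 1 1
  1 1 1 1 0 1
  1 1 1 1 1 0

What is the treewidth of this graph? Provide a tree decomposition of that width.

With just one bag of size 6, the width is 6 − 1 = 5, so tw(G) ≤ 5. On the other hand G contains the 6-clique {1, 2, 3, 4, 5, 6}. A clique must lie in a single bag of any decomposition, so no decomposition can have width below 5. Hence tw(G) = 5 exactly.

Treewidth 5.
Bags: B1 = {1, 2, 3, 4, 5, 6}
Tree: (single bag)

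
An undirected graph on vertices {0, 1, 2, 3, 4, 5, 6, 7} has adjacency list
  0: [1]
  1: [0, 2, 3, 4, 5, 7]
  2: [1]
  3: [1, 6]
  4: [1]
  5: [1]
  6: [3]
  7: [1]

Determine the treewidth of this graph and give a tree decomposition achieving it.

Treewidth 1.
Bags: B1 = {1, 3}  B2 = {3, 6}  B3 = {1, 4}  B4 = {0, 1}  B5 = {1, 7}  B6 = {1, 2}  B7 = {1, 5}
Tree: B1–B2, B1–B3, B3–B4, B1–B5, B3–B6, B5–B7

The largest bag has 2 vertices, giving width 1; this decomposition certifies tw(G) ≤ 1. Any graph with an edge has treewidth ≥ 1, and G has the edge 1–3. The upper and lower bounds meet at 1, so that is the treewidth.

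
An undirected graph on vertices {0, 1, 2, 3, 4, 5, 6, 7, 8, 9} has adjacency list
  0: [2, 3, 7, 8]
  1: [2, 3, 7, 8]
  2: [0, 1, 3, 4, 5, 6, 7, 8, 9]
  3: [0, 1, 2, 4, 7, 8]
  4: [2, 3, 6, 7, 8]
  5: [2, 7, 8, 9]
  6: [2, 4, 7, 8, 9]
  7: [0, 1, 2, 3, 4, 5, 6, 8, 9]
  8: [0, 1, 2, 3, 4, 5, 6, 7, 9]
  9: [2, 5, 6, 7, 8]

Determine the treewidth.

A width-4 tree decomposition is:
Bags: B1 = {2, 3, 4, 7, 8}  B2 = {2, 4, 6, 7, 8}  B3 = {2, 6, 7, 8, 9}  B4 = {0, 2, 3, 7, 8}  B5 = {1, 2, 3, 7, 8}  B6 = {2, 5, 7, 8, 9}
Tree: B1–B2, B2–B3, B1–B4, B4–B5, B3–B6
The largest bag has 5 vertices, giving width 4; this decomposition certifies tw(G) ≤ 4. On the other hand G contains the 5-clique {2, 5, 7, 8, 9}. A clique must lie in a single bag of any decomposition, so no decomposition can have width below 4. Hence tw(G) = 4 exactly.

4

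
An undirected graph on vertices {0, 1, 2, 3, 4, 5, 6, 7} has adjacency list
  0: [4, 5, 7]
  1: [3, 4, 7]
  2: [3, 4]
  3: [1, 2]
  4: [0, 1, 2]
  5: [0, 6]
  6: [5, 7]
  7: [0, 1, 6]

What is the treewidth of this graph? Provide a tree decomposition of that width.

Every bag has size at most 3, so the width is 3 − 1 = 2 and tw(G) ≤ 2. Since 5–6–7–0–5 is a cycle in G, G is not acyclic. Forests are exactly the graphs of treewidth ≤ 1, so tw(G) ≥ 2. Combining the bounds, tw(G) = 2.

Treewidth 2.
One such decomposition:
Bags: B1 = {0, 5, 6}  B2 = {0, 6, 7}  B3 = {0, 4, 7}  B4 = {1, 4, 7}  B5 = {1, 2, 4}  B6 = {1, 2, 3}
Tree: B1–B2, B2–B3, B3–B4, B4–B5, B5–B6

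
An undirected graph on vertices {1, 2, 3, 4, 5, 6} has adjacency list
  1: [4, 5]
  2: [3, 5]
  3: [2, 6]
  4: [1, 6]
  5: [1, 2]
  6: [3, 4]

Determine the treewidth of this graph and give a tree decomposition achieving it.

The largest bag has 3 vertices, giving width 2; this decomposition certifies tw(G) ≤ 2. Since 5–1–4–6–3–2–5 is a cycle in G, G is not acyclic. Forests are exactly the graphs of treewidth ≤ 1, so tw(G) ≥ 2. Therefore the treewidth is 2.

Treewidth 2.
One optimal decomposition is:
Bags: B1 = {1, 4, 5}  B2 = {4, 5, 6}  B3 = {3, 5, 6}  B4 = {2, 3, 5}
Tree: B1–B2, B2–B3, B3–B4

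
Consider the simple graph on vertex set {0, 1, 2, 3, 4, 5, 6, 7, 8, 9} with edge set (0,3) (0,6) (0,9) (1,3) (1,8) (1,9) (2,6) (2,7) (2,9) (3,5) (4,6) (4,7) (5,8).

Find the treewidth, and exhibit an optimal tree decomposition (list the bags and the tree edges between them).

Every bag has size at most 3, so the width is 3 − 1 = 2 and tw(G) ≤ 2. The edges 7–4–6–2–7 form a cycle, so G is not a tree and its treewidth is at least 2. Combining the bounds, tw(G) = 2.

Treewidth 2.
Bags: B1 = {2, 4, 7}  B2 = {2, 4, 6}  B3 = {2, 6, 9}  B4 = {0, 6, 9}  B5 = {0, 1, 9}  B6 = {0, 1, 3}  B7 = {1, 3, 8}  B8 = {3, 5, 8}
Tree: B1–B2, B2–B3, B3–B4, B4–B5, B5–B6, B6–B7, B7–B8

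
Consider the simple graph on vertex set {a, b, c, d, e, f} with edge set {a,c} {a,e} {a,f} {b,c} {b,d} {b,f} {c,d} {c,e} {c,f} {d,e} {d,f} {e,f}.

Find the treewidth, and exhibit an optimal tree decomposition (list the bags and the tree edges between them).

Treewidth 3.
One optimal decomposition is:
Bags: B1 = {c, d, e, f}  B2 = {a, c, e, f}  B3 = {b, c, d, f}
Tree: B1–B2, B1–B3

Every bag has size at most 4, so the width is 4 − 1 = 3 and tw(G) ≤ 3. For the lower bound, the 4 vertices {c, d, e, f} are pairwise adjacent, and any tree decomposition puts a clique entirely inside one bag — forcing width ≥ 3. Therefore the treewidth is 3.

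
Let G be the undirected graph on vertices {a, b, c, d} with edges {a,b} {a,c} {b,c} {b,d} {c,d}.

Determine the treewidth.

2

A width-2 tree decomposition is:
Bags: B1 = {a, b, c}  B2 = {b, c, d}
Tree: B1–B2
Every bag has size at most 3, so the width is 3 − 1 = 2 and tw(G) ≤ 2. Conversely, {b, c, d} is a clique of size 3, and the vertices of any clique must share a bag in every tree decomposition; so some bag has ≥ 3 vertices and tw(G) ≥ 2. The upper and lower bounds meet at 2, so that is the treewidth.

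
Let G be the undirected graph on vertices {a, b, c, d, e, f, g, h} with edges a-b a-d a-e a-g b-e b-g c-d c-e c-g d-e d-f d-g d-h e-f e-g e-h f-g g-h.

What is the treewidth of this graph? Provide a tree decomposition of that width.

Treewidth 3.
One such decomposition:
Bags: B1 = {d, e, f, g}  B2 = {a, d, e, g}  B3 = {a, b, e, g}  B4 = {c, d, e, g}  B5 = {d, e, g, h}
Tree: B1–B2, B2–B3, B1–B4, B1–B5

The largest bag has 4 vertices, giving width 3; this decomposition certifies tw(G) ≤ 3. For the lower bound, the 4 vertices {d, e, g, h} are pairwise adjacent, and any tree decomposition puts a clique entirely inside one bag — forcing width ≥ 3. The upper and lower bounds meet at 3, so that is the treewidth.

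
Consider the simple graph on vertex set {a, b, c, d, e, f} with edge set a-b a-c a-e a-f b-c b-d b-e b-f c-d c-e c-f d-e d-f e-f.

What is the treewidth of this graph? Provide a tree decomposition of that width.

Treewidth 4.
Bags: B1 = {b, c, d, e, f}  B2 = {a, b, c, e, f}
Tree: B1–B2

The largest bag has 5 vertices, giving width 4; this decomposition certifies tw(G) ≤ 4. For the lower bound, the 5 vertices {b, c, d, e, f} are pairwise adjacent, and any tree decomposition puts a clique entirely inside one bag — forcing width ≥ 4. Combining the bounds, tw(G) = 4.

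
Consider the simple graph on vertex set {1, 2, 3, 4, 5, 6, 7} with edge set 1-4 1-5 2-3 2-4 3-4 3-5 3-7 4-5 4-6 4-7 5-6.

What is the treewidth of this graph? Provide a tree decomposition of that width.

The largest bag has 3 vertices, giving width 2; this decomposition certifies tw(G) ≤ 2. Conversely, {1, 4, 5} is a clique of size 3, and the vertices of any clique must share a bag in every tree decomposition; so some bag has ≥ 3 vertices and tw(G) ≥ 2. Hence tw(G) = 2 exactly.

Treewidth 2.
Bags: B1 = {2, 3, 4}  B2 = {3, 4, 7}  B3 = {3, 4, 5}  B4 = {4, 5, 6}  B5 = {1, 4, 5}
Tree: B1–B2, B1–B3, B3–B4, B3–B5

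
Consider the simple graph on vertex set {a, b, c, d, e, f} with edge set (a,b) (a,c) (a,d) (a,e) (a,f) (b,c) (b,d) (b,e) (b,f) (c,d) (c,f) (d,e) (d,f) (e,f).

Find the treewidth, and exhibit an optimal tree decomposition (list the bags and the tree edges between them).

Every bag has size at most 5, so the width is 5 − 1 = 4 and tw(G) ≤ 4. Conversely, {a, b, d, e, f} is a clique of size 5, and the vertices of any clique must share a bag in every tree decomposition; so some bag has ≥ 5 vertices and tw(G) ≥ 4. Therefore the treewidth is 4.

Treewidth 4.
Bags: B1 = {a, b, c, d, f}  B2 = {a, b, d, e, f}
Tree: B1–B2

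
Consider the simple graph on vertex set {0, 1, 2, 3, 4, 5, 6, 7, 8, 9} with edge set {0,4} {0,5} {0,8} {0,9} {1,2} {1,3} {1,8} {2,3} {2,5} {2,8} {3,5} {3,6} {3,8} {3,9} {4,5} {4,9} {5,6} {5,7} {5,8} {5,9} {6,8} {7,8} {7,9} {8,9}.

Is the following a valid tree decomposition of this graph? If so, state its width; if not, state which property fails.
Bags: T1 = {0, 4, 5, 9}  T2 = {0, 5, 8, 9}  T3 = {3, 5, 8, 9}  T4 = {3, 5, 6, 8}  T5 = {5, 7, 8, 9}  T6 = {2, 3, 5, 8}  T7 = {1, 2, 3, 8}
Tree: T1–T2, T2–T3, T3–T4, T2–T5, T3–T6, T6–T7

Vertex coverage: the bags together contain {0, 1, 2, 3, 4, 5, 6, 7, 8, 9}, the full vertex set. Edge coverage: each edge of G has both endpoints in at least one bag. Running intersection: for every vertex, the bags containing it form a connected subtree. All three properties hold, so this is a valid tree decomposition of width max|bag| − 1 = 3, and hence tw(G) ≤ 3.

Yes; width 3.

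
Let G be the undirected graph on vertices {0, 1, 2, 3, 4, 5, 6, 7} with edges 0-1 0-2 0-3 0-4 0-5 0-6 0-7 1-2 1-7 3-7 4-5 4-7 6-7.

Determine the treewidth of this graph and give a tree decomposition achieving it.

Treewidth 2.
Bags: B1 = {0, 1, 7}  B2 = {0, 3, 7}  B3 = {0, 6, 7}  B4 = {0, 4, 7}  B5 = {0, 1, 2}  B6 = {0, 4, 5}
Tree: B1–B2, B2–B3, B1–B4, B1–B5, B4–B6

Each bag holds 3 vertices, so the decomposition has width 2, which upper-bounds the treewidth. Conversely, {0, 1, 2} is a clique of size 3, and the vertices of any clique must share a bag in every tree decomposition; so some bag has ≥ 3 vertices and tw(G) ≥ 2. Therefore the treewidth is 2.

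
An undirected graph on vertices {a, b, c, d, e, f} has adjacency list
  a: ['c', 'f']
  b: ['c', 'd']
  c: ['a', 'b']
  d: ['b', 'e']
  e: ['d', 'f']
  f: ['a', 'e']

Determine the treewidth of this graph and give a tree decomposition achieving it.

Treewidth 2.
Bags: B1 = {b, d, e}  B2 = {b, c, e}  B3 = {a, c, e}  B4 = {a, e, f}
Tree: B1–B2, B2–B3, B3–B4

The largest bag has 3 vertices, giving width 2; this decomposition certifies tw(G) ≤ 2. Since e–d–b–c–a–f–e is a cycle in G, G is not acyclic. Forests are exactly the graphs of treewidth ≤ 1, so tw(G) ≥ 2. Hence tw(G) = 2 exactly.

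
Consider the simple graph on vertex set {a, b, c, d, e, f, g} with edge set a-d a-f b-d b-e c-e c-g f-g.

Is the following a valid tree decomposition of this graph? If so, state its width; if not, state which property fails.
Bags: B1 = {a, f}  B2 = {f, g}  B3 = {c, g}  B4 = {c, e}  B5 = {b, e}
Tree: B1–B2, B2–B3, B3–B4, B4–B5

No — vertex d appears in no bag.

A tree decomposition must satisfy three properties: every vertex lies in some bag; for every edge, both endpoints lie together in some bag; and for every vertex, the bags containing it form a connected subtree. Here vertex d appears in no bag, so the decomposition is invalid.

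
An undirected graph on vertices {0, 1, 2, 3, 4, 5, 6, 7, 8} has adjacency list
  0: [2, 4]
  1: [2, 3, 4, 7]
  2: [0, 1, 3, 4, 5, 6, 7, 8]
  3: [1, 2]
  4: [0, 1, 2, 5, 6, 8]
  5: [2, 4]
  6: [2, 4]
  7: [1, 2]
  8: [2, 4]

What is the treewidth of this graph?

2

A width-2 tree decomposition is:
Bags: B1 = {1, 2, 4}  B2 = {1, 2, 7}  B3 = {2, 4, 8}  B4 = {0, 2, 4}  B5 = {2, 4, 5}  B6 = {1, 2, 3}  B7 = {2, 4, 6}
Tree: B1–B2, B1–B3, B3–B4, B4–B5, B1–B6, B1–B7
Each bag holds 3 vertices, so the decomposition has width 2, which upper-bounds the treewidth. On the other hand G contains the 3-clique {1, 2, 3}. A clique must lie in a single bag of any decomposition, so no decomposition can have width below 2. The upper and lower bounds meet at 2, so that is the treewidth.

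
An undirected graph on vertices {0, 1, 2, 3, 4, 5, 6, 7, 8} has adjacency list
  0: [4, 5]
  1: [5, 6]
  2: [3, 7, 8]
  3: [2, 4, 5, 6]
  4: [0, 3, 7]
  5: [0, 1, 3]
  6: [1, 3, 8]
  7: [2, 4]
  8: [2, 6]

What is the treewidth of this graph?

A width-3 tree decomposition is:
Bags: B1 = {1, 5, 6, 8}  B2 = {3, 5, 6, 8}  B3 = {2, 3, 5, 8}  B4 = {0, 2, 3, 5}  B5 = {0, 2, 3, 4}  B6 = {0, 2, 4, 7}
Tree: B1–B2, B2–B3, B3–B4, B4–B5, B5–B6
The largest bag has 4 vertices, giving width 3; this decomposition certifies tw(G) ≤ 3. For the lower bound: the 4 vertex sets {1,6,8}, {5}, {3}, {0,2,4,7} are disjoint, each induces a connected subgraph, and every pair is joined by at least one edge of G. Contracting each set to a single vertex therefore yields K_{4} as a minor, and since treewidth is minor-monotone, tw(G) ≥ tw(K_{4}) = 3. The upper and lower bounds meet at 3, so that is the treewidth.

3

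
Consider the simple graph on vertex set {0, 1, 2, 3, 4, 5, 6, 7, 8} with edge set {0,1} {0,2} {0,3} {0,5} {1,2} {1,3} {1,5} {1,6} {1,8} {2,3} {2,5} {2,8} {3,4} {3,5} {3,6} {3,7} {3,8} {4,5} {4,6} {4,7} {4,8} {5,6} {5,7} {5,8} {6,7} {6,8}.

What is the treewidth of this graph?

4

A width-4 tree decomposition is:
Bags: B1 = {1, 3, 5, 6, 8}  B2 = {3, 4, 5, 6, 8}  B3 = {1, 2, 3, 5, 8}  B4 = {0, 1, 2, 3, 5}  B5 = {3, 4, 5, 6, 7}
Tree: B1–B2, B1–B3, B3–B4, B2–B5
The largest bag has 5 vertices, giving width 4; this decomposition certifies tw(G) ≤ 4. Conversely, {0, 1, 2, 3, 5} is a clique of size 5, and the vertices of any clique must share a bag in every tree decomposition; so some bag has ≥ 5 vertices and tw(G) ≥ 4. Therefore the treewidth is 4.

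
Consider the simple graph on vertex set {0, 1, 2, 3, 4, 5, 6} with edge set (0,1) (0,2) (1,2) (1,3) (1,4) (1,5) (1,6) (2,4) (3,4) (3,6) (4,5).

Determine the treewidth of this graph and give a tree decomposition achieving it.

The largest bag has 3 vertices, giving width 2; this decomposition certifies tw(G) ≤ 2. For the lower bound, the 3 vertices {0, 1, 2} are pairwise adjacent, and any tree decomposition puts a clique entirely inside one bag — forcing width ≥ 2. Combining the bounds, tw(G) = 2.

Treewidth 2.
Bags: B1 = {1, 3, 4}  B2 = {1, 3, 6}  B3 = {1, 2, 4}  B4 = {1, 4, 5}  B5 = {0, 1, 2}
Tree: B1–B2, B1–B3, B3–B4, B3–B5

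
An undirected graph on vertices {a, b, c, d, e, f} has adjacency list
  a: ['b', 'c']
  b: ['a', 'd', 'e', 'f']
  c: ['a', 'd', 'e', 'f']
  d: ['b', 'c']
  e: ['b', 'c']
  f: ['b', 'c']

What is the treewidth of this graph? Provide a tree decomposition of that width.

Treewidth 2.
Bags: B1 = {a, b, c}  B2 = {b, c, d}  B3 = {b, c, f}  B4 = {b, c, e}
Tree: B1–B2, B2–B3, B3–B4

The largest bag has 3 vertices, giving width 2; this decomposition certifies tw(G) ≤ 2. For the lower bound, G contains the cycle a–c–d–b–a, so G is not a forest; only forests have treewidth ≤ 1, hence tw(G) ≥ 2. Hence tw(G) = 2 exactly.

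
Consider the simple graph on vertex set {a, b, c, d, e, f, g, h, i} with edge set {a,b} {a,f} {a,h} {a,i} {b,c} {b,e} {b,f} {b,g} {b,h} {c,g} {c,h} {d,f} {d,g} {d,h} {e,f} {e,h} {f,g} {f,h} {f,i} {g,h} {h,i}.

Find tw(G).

3

A width-3 tree decomposition is:
Bags: B1 = {a, b, f, h}  B2 = {a, f, h, i}  B3 = {b, e, f, h}  B4 = {b, f, g, h}  B5 = {d, f, g, h}  B6 = {b, c, g, h}
Tree: B1–B2, B1–B3, B1–B4, B4–B5, B4–B6
Every bag has size at most 4, so the width is 4 − 1 = 3 and tw(G) ≤ 3. For the lower bound, the 4 vertices {b, c, g, h} are pairwise adjacent, and any tree decomposition puts a clique entirely inside one bag — forcing width ≥ 3. Hence tw(G) = 3 exactly.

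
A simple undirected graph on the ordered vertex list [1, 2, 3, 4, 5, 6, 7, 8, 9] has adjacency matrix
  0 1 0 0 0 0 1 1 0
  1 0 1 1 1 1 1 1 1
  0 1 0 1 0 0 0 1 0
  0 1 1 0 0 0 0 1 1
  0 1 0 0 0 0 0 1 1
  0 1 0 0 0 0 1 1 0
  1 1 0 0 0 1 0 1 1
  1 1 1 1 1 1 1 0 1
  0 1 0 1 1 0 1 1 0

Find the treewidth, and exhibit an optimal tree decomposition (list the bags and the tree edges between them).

The largest bag has 4 vertices, giving width 3; this decomposition certifies tw(G) ≤ 3. Conversely, {2, 3, 4, 8} is a clique of size 4, and the vertices of any clique must share a bag in every tree decomposition; so some bag has ≥ 4 vertices and tw(G) ≥ 3. Therefore the treewidth is 3.

Treewidth 3.
One such decomposition:
Bags: B1 = {2, 4, 8, 9}  B2 = {2, 7, 8, 9}  B3 = {2, 5, 8, 9}  B4 = {2, 3, 4, 8}  B5 = {1, 2, 7, 8}  B6 = {2, 6, 7, 8}
Tree: B1–B2, B2–B3, B1–B4, B2–B5, B2–B6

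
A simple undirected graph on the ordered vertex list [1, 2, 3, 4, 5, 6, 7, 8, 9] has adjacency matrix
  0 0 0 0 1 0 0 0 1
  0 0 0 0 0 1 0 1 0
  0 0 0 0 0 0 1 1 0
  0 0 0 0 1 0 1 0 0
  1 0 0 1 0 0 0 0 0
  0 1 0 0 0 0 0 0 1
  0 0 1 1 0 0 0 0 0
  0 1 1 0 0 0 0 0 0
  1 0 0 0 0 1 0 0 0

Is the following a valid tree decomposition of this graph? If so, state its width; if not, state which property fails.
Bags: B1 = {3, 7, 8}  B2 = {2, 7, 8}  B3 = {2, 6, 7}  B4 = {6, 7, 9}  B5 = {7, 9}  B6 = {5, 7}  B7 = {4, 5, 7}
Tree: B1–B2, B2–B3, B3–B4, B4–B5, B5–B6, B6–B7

No — vertex 1 appears in no bag.

A tree decomposition must satisfy three properties: every vertex lies in some bag; for every edge, both endpoints lie together in some bag; and for every vertex, the bags containing it form a connected subtree. Here vertex 1 appears in no bag, so the decomposition is invalid.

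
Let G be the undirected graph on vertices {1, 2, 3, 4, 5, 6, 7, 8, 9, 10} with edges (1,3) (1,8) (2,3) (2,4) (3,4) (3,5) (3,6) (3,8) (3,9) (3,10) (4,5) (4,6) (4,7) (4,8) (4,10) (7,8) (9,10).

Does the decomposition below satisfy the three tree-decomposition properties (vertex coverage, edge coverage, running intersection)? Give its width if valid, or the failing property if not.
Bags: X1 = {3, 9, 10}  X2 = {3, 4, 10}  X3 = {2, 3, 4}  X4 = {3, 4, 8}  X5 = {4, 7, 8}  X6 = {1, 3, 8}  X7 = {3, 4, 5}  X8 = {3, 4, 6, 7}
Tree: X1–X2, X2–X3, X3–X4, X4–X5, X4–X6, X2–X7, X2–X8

A tree decomposition must satisfy three properties: every vertex lies in some bag; for every edge, both endpoints lie together in some bag; and for every vertex, the bags containing it form a connected subtree. Here bags containing vertex 7 are not connected in the tree, so the decomposition is invalid.

No — bags containing vertex 7 are not connected in the tree.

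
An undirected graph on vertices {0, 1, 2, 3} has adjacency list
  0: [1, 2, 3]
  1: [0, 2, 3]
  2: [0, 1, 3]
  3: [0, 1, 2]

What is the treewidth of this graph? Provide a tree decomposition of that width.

With just one bag of size 4, the width is 4 − 1 = 3, so tw(G) ≤ 3. For the lower bound, the 4 vertices {0, 1, 2, 3} are pairwise adjacent, and any tree decomposition puts a clique entirely inside one bag — forcing width ≥ 3. Therefore the treewidth is 3.

Treewidth 3.
Bags: B1 = {0, 1, 2, 3}
Tree: (single bag)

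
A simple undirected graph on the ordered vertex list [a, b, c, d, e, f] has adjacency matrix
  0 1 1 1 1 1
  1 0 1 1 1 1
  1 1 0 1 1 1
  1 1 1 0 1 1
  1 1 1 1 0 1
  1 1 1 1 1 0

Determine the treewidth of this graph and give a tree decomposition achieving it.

Treewidth 5.
Bags: B1 = {a, b, c, d, e, f}
Tree: (single bag)

With just one bag of size 6, the width is 6 − 1 = 5, so tw(G) ≤ 5. On the other hand G contains the 6-clique {a, b, c, d, e, f}. A clique must lie in a single bag of any decomposition, so no decomposition can have width below 5. Therefore the treewidth is 5.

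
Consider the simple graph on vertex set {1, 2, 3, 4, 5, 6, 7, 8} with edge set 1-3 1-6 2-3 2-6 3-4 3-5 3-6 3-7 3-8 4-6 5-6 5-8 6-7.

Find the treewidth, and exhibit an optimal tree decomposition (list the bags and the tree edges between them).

Treewidth 2.
One optimal decomposition is:
Bags: B1 = {1, 3, 6}  B2 = {3, 4, 6}  B3 = {2, 3, 6}  B4 = {3, 5, 6}  B5 = {3, 6, 7}  B6 = {3, 5, 8}
Tree: B1–B2, B2–B3, B3–B4, B4–B5, B4–B6

Every bag has size at most 3, so the width is 3 − 1 = 2 and tw(G) ≤ 2. On the other hand G contains the 3-clique {3, 5, 8}. A clique must lie in a single bag of any decomposition, so no decomposition can have width below 2. Hence tw(G) = 2 exactly.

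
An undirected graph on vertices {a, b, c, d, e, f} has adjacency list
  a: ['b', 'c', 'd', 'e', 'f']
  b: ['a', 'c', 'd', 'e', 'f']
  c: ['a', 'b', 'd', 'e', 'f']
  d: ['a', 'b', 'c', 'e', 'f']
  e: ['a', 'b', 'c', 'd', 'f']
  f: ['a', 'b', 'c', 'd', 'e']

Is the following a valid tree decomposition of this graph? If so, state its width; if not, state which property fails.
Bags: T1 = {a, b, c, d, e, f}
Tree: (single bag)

Vertex coverage: the bags together contain {a, b, c, d, e, f}, the full vertex set. Edge coverage: each edge of G has both endpoints in at least one bag. Running intersection: for every vertex, the bags containing it form a connected subtree. All three properties hold, so this is a valid tree decomposition of width max|bag| − 1 = 5, and hence tw(G) ≤ 5.

Yes; width 5.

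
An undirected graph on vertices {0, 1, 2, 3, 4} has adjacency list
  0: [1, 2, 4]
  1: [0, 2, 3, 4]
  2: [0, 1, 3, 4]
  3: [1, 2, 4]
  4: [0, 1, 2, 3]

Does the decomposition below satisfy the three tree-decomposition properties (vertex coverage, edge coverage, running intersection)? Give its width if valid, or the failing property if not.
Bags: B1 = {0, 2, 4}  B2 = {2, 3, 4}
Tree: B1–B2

A tree decomposition must satisfy three properties: every vertex lies in some bag; for every edge, both endpoints lie together in some bag; and for every vertex, the bags containing it form a connected subtree. Here vertex 1 appears in no bag, so the decomposition is invalid.

No — vertex 1 appears in no bag.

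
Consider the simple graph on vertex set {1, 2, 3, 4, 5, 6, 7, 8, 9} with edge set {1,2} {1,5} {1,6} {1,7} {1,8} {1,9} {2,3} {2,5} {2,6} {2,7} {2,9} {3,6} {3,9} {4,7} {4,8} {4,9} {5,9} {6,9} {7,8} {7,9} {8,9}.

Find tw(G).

A width-3 tree decomposition is:
Bags: B1 = {1, 7, 8, 9}  B2 = {1, 2, 7, 9}  B3 = {4, 7, 8, 9}  B4 = {1, 2, 6, 9}  B5 = {2, 3, 6, 9}  B6 = {1, 2, 5, 9}
Tree: B1–B2, B1–B3, B2–B4, B4–B5, B4–B6
Each bag holds 4 vertices, so the decomposition has width 3, which upper-bounds the treewidth. On the other hand G contains the 4-clique {1, 7, 8, 9}. A clique must lie in a single bag of any decomposition, so no decomposition can have width below 3. The upper and lower bounds meet at 3, so that is the treewidth.

3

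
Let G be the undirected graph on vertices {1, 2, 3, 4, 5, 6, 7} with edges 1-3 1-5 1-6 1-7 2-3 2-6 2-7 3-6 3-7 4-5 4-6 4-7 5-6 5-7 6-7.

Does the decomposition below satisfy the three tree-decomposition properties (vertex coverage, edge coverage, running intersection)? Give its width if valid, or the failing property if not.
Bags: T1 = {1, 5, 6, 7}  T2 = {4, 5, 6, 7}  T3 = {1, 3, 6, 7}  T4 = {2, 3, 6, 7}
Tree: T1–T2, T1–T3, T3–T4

Vertex coverage: the bags together contain {1, 2, 3, 4, 5, 6, 7}, the full vertex set. Edge coverage: each edge of G has both endpoints in at least one bag. Running intersection: for every vertex, the bags containing it form a connected subtree. All three properties hold, so this is a valid tree decomposition of width max|bag| − 1 = 3, and hence tw(G) ≤ 3.

Yes; width 3.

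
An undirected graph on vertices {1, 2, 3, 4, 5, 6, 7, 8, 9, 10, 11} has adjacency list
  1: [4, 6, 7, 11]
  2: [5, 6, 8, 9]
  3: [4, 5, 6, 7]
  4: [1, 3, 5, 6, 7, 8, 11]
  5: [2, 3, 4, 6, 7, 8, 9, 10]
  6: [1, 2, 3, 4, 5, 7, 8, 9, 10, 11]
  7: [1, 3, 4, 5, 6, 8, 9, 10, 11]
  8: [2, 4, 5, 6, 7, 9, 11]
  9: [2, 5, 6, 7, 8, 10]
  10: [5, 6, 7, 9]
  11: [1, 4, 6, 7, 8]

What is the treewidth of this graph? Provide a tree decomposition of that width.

Treewidth 4.
Bags: B1 = {4, 6, 7, 8, 11}  B2 = {4, 5, 6, 7, 8}  B3 = {5, 6, 7, 8, 9}  B4 = {3, 4, 5, 6, 7}  B5 = {2, 5, 6, 8, 9}  B6 = {1, 4, 6, 7, 11}  B7 = {5, 6, 7, 9, 10}
Tree: B1–B2, B2–B3, B2–B4, B3–B5, B1–B6, B3–B7

Each bag holds 5 vertices, so the decomposition has width 4, which upper-bounds the treewidth. On the other hand G contains the 5-clique {2, 5, 6, 8, 9}. A clique must lie in a single bag of any decomposition, so no decomposition can have width below 4. Therefore the treewidth is 4.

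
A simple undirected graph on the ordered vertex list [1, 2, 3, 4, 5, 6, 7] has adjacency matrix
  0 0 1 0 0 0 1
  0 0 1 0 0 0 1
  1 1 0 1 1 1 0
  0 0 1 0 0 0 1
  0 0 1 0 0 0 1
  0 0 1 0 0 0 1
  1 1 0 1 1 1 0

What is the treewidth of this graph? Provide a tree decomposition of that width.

Every bag has size at most 3, so the width is 3 − 1 = 2 and tw(G) ≤ 2. The edges 7–2–3–4–7 form a cycle, so G is not a tree and its treewidth is at least 2. The upper and lower bounds meet at 2, so that is the treewidth.

Treewidth 2.
One such decomposition:
Bags: B1 = {2, 3, 7}  B2 = {3, 4, 7}  B3 = {3, 5, 7}  B4 = {1, 3, 7}  B5 = {3, 6, 7}
Tree: B1–B2, B2–B3, B3–B4, B4–B5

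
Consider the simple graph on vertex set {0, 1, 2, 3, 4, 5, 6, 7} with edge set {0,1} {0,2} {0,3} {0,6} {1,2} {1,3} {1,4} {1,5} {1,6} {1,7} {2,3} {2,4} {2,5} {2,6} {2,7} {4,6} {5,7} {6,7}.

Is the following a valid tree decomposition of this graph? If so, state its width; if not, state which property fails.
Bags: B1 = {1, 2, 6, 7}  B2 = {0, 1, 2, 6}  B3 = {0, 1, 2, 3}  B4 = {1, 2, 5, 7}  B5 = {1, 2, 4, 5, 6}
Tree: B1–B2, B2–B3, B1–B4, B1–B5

A tree decomposition must satisfy three properties: every vertex lies in some bag; for every edge, both endpoints lie together in some bag; and for every vertex, the bags containing it form a connected subtree. Here bags containing vertex 5 are not connected in the tree, so the decomposition is invalid.

No — bags containing vertex 5 are not connected in the tree.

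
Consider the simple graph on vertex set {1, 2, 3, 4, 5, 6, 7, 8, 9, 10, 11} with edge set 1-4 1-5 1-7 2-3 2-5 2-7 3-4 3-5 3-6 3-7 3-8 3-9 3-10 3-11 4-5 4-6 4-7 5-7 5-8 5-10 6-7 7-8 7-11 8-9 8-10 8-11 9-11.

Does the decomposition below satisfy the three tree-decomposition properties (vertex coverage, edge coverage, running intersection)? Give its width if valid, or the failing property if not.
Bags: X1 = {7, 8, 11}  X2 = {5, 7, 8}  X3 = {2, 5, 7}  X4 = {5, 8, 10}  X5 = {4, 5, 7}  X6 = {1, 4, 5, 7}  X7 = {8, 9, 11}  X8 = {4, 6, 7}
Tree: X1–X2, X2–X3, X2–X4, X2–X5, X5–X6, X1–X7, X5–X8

No — vertex 3 appears in no bag.

A tree decomposition must satisfy three properties: every vertex lies in some bag; for every edge, both endpoints lie together in some bag; and for every vertex, the bags containing it form a connected subtree. Here vertex 3 appears in no bag, so the decomposition is invalid.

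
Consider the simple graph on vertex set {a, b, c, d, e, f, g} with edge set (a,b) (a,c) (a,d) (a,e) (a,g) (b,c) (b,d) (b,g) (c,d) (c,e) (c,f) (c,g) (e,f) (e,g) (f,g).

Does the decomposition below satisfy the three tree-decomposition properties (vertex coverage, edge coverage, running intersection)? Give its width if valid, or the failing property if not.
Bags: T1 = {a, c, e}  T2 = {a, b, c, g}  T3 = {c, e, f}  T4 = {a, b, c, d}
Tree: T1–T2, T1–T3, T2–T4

A tree decomposition must satisfy three properties: every vertex lies in some bag; for every edge, both endpoints lie together in some bag; and for every vertex, the bags containing it form a connected subtree. Here edge (g,e) lies in no bag, so the decomposition is invalid.

No — edge (g,e) lies in no bag.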